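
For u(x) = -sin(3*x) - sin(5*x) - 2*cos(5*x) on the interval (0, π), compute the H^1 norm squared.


||u||_{H^1(0,π)}^2 = 70*π

u'(x) = 10*sin(5*x) - 3*cos(3*x) - 5*cos(5*x).
Expand u² and (u')² and integrate term by term on (0, π), using: for integers n ≥ 1, ∫_0^π sin²(nx) dx = ∫_0^π cos²(nx) dx = π/2; for n ≠ n', ∫_0^π sin(nx)sin(n'x) dx = ∫_0^π cos(nx)cos(n'x) dx = 0; and by product-to-sum, ∫_0^π sin(nx)cos(n'x) dx = ½∫_0^π [sin((n+n')x) + sin((n−n')x)] dx, which is 0 when n+n' is even and 2n/(n²−n'²) when n+n' is odd (it need not vanish on (0, π)).
  u² squared terms: (-1)²·∫sin(3x)² dx = 1·π/2 = π/2;  (-1)²·∫sin(5x)² dx = 1·π/2 = π/2;  (-2)²·∫cos(5x)² dx = 4·π/2 = 2*π.
  u² cross terms: 2·(-1)·(-1)·∫sin(3x)·sin(5x) dx = 2·(0) = 0;  2·(-1)·(-2)·∫sin(3x)·cos(5x) dx = 4·(0) = 0;  2·(-1)·(-2)·∫sin(5x)·cos(5x) dx = 4·(0) = 0.
  So ∫_0^π u² dx = π/2 + π/2 + 2*π + 0 + 0 + 0 = 3*π.
  (u')² squared terms: (-5)²·∫cos(5x)² dx = 25·π/2 = 25*π/2;  (-3)²·∫cos(3x)² dx = 9·π/2 = 9*π/2;  (10)²·∫sin(5x)² dx = 100·π/2 = 50*π.
  (u')² cross terms: 2·(-5)·(-3)·∫cos(5x)·cos(3x) dx = 30·(0) = 0;  2·(-5)·(10)·∫cos(5x)·sin(5x) dx = -100·(0) = 0;  2·(-3)·(10)·∫cos(3x)·sin(5x) dx = -60·(0) = 0.
  So ∫_0^π (u')² dx = 25*π/2 + 9*π/2 + 50*π + 0 + 0 + 0 = 67*π.
||u||_{H^1}^2 = (3*π) + (67*π) = 70*π.


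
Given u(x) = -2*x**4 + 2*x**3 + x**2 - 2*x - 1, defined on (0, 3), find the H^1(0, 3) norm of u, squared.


||u||_{H^1}^2 = 449121/35

The H^1 norm (squared) on an interval (0, L) is
  ||u||_{H^1}^2 = ∫_0^L u(x)^2 dx + ∫_0^L u'(x)^2 dx.
Compute u'(x) = -8*x**3 + 6*x**2 + 2*x - 2.
Then u(x)^2 = 4*x**8 - 8*x**7 + 12*x**5 - 3*x**4 - 8*x**3 + 2*x**2 + 4*x + 1 and u'(x)^2 = 64*x**6 - 96*x**5 + 4*x**4 + 56*x**3 - 20*x**2 - 8*x + 4.
Integrate each monomial from 0 to 3 using ∫_0^3 c·x^n dx = c·3^(n+1)/(n+1):
  ∫_0^3 u(x)^2 dx = ∫_0^3 (4*x^8 - 8*x^7 + 12*x^5 - 3*x^4 - 8*x^3 + 2*x^2 + 4*x + 1) dx. Term by term:
    ∫_0^3 4*x^8 dx = 8748;  ∫_0^3 -8*x^7 dx = -6561;  ∫_0^3 12*x^5 dx = 1458;
    ∫_0^3 -3*x^4 dx = -729/5;  ∫_0^3 -8*x^3 dx = -162;  ∫_0^3 2*x^2 dx = 18;
    ∫_0^3 4*x dx = 18;  ∫_0^3 1 dx = 3.
  Sum: 8748 − 6561 + 1458 − 729/5 − 162 + 18 + 18 + 3 = 16881/5.
  ∫_0^3 u'(x)^2 dx = ∫_0^3 (64*x^6 - 96*x^5 + 4*x^4 + 56*x^3 - 20*x^2 - 8*x + 4) dx. Term by term:
    ∫_0^3 64*x^6 dx = 139968/7;  ∫_0^3 -96*x^5 dx = -11664;  ∫_0^3 4*x^4 dx = 972/5;
    ∫_0^3 56*x^3 dx = 1134;  ∫_0^3 -20*x^2 dx = -180;  ∫_0^3 -8*x dx = -36;
    ∫_0^3 4 dx = 12.
  Sum: 139968/7 − 11664 + 972/5 + 1134 − 180 − 36 + 12 = 330954/35.
Adding: ||u||_{H^1}^2 = 16881/5 + 330954/35 = 449121/35.


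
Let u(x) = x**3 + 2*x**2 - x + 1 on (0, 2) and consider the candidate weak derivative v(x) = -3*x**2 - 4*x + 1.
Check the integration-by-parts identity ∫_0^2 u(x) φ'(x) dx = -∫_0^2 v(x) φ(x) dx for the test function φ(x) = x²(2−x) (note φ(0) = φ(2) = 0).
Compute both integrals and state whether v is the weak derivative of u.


LHS = -172/15, RHS = 172/15. No, v is not the weak derivative of u.

u(x) = x**3 + 2*x**2 - x + 1, classical derivative u'(x) = 3*x**2 + 4*x - 1.
φ(x) = x²(2−x), so φ'(x) = x*(4 - 3*x).
Note φ(0) = φ(2) = 0, so the boundary term u·φ vanishes.
LHS = ∫_0^2 u(x) φ'(x) dx = ∫_0^2 (-3*x^5 - 2*x^4 + 11*x^3 - 7*x^2 + 4*x) dx. Term by term:
  ∫_0^2 -3*x^5 dx = -32;  ∫_0^2 -2*x^4 dx = -64/5;  ∫_0^2 11*x^3 dx = 44;
  ∫_0^2 -7*x^2 dx = -56/3;  ∫_0^2 4*x dx = 8.
Sum: -32 − 64/5 + 44 − 56/3 + 8 = -172/15.
So LHS = -172/15.
∫_0^2 v(x) φ(x) dx = ∫_0^2 (3*x^5 - 2*x^4 - 9*x^3 + 2*x^2) dx. Term by term:
  ∫_0^2 3*x^5 dx = 32;  ∫_0^2 -2*x^4 dx = -64/5;  ∫_0^2 -9*x^3 dx = -36;
  ∫_0^2 2*x^2 dx = 16/3.
Sum: 32 − 64/5 − 36 + 16/3 = -172/15.
So RHS = -∫_0^2 v(x) φ(x) dx = 172/15.
LHS − RHS = -344/15 ≠ 0, so the identity fails.
(For a valid weak derivative the identity must hold for EVERY test function, in particular this one. The failure shows v is NOT the weak derivative of u.)
Correct weak derivative would be u'(x) = 3*x**2 + 4*x - 1.


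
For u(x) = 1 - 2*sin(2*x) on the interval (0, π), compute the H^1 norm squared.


||u||_{H^1(0,π)}^2 = 11*π

u'(x) = -4*cos(2*x).
Expand u² and (u')² and integrate term by term on (0, π), using: for integers n ≥ 1, ∫_0^π sin²(nx) dx = ∫_0^π cos²(nx) dx = π/2; for n ≠ n', ∫_0^π sin(nx)sin(n'x) dx = ∫_0^π cos(nx)cos(n'x) dx = 0; and by product-to-sum, ∫_0^π sin(nx)cos(n'x) dx = ½∫_0^π [sin((n+n')x) + sin((n−n')x)] dx, which is 0 when n+n' is even and 2n/(n²−n'²) when n+n' is odd (it need not vanish on (0, π)). For the constant mode: ∫_0^π 1 dx = π, ∫_0^π cos(nx) dx = 0, ∫_0^π sin(nx) dx = (1−(−1)^n)/n.
  u² squared terms: (1)²·∫1 dx = 1·π = π;  (-2)²·∫sin(2x)² dx = 4·π/2 = 2*π.
  u² cross terms: 2·(1)·(-2)·∫1·sin(2x) dx = -4·(0) = 0.
  So ∫_0^π u² dx = π + 2*π + 0 = 3*π.
  (u')² squared terms: (-4)²·∫cos(2x)² dx = 16·π/2 = 8*π.
  So ∫_0^π (u')² dx = 8*π.
||u||_{H^1}^2 = (3*π) + (8*π) = 11*π.


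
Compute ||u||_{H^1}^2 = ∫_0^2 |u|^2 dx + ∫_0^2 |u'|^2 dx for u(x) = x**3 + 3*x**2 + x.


||u||_{H^1}^2 = 10898/21

The H^1 norm (squared) on an interval (0, L) is
  ||u||_{H^1}^2 = ∫_0^L u(x)^2 dx + ∫_0^L u'(x)^2 dx.
Compute u'(x) = 3*x**2 + 6*x + 1.
Then u(x)^2 = x**6 + 6*x**5 + 11*x**4 + 6*x**3 + x**2 and u'(x)^2 = 9*x**4 + 36*x**3 + 42*x**2 + 12*x + 1.
Integrate each monomial from 0 to 2 using ∫_0^2 c·x^n dx = c·2^(n+1)/(n+1):
  ∫_0^2 u(x)^2 dx = ∫_0^2 (x^6 + 6*x^5 + 11*x^4 + 6*x^3 + x^2) dx. Term by term:
    ∫_0^2 x^6 dx = 128/7;  ∫_0^2 6*x^5 dx = 64;  ∫_0^2 11*x^4 dx = 352/5;
    ∫_0^2 6*x^3 dx = 24;  ∫_0^2 x^2 dx = 8/3.
  Sum: 128/7 + 64 + 352/5 + 24 + 8/3 = 18832/105.
  ∫_0^2 u'(x)^2 dx = ∫_0^2 (9*x^4 + 36*x^3 + 42*x^2 + 12*x + 1) dx. Term by term:
    ∫_0^2 9*x^4 dx = 288/5;  ∫_0^2 36*x^3 dx = 144;  ∫_0^2 42*x^2 dx = 112;
    ∫_0^2 12*x dx = 24;  ∫_0^2 1 dx = 2.
  Sum: 288/5 + 144 + 112 + 24 + 2 = 1698/5.
Adding: ||u||_{H^1}^2 = 18832/105 + 1698/5 = 10898/21.


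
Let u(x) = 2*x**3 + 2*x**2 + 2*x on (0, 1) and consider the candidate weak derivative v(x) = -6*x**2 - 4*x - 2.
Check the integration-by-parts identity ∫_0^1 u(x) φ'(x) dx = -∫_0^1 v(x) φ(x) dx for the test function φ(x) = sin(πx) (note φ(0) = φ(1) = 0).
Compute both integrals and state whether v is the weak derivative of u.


LHS = -14/π + 24/π^3, RHS = -24/π^3 + 14/π. No, v is not the weak derivative of u.

u(x) = 2*x**3 + 2*x**2 + 2*x, classical derivative u'(x) = 6*x**2 + 4*x + 2.
φ(x) = sin(πx), so φ'(x) = π*cos(π*x).
Note φ(0) = φ(1) = 0, so the boundary term u·φ vanishes.
LHS = ∫_0^1 u(x) φ'(x) dx = ∫_0^1 (2*π*x^3*cos(π*x) + 2*π*x^2*cos(π*x) + 2*π*x*cos(π*x)) dx. Term by term:
  ∫_0^1 2*π*x*cos(π*x) dx = -4/π;  ∫_0^1 2*π*x^2*cos(π*x) dx = -4/π;  ∫_0^1 2*π*x^3*cos(π*x) dx = -6/π + 24/π^3.
Sum: -4/π − 4/π + -6/π + 24/π^3 = -14/π + 24/π^3.
So LHS = -14/π + 24/π^3.
∫_0^1 v(x) φ(x) dx = ∫_0^1 (-6*x^2*sin(π*x) - 4*x*sin(π*x) - 2*sin(π*x)) dx. Term by term:
  ∫_0^1 -2*sin(π*x) dx = -4/π;  ∫_0^1 -6*x^2*sin(π*x) dx = -6/π + 24/π^3;  ∫_0^1 -4*x*sin(π*x) dx = -4/π.
Sum: -4/π + -6/π + 24/π^3 − 4/π = -14/π + 24/π^3.
So RHS = -∫_0^1 v(x) φ(x) dx = -24/π^3 + 14/π.
LHS − RHS = -28/π + 48/π^3 ≠ 0, so the identity fails.
(For a valid weak derivative the identity must hold for EVERY test function, in particular this one. The failure shows v is NOT the weak derivative of u.)
Correct weak derivative would be u'(x) = 6*x**2 + 4*x + 2.


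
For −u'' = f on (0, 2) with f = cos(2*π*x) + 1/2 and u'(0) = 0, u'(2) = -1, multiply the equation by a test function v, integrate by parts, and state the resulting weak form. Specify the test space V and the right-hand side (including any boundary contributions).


V = H^1(0, 2) (v unrestricted at boundary; u is determined up to an additive constant); weak form: ∫_0^2 u'v' dx = ∫_0^2 (cos(2*π*x) + 1/2) v dx − v(2) for all v ∈ V.

Multiply both sides by a test function v and integrate from 0 to 2:
  ∫_0^2 −u''(x) v(x) dx = ∫_0^2 f(x) v(x) dx.
Integrate the LHS by parts once:
  ∫_0^2 −u'' v dx = −[u'(x) v(x)]_0^2 + ∫_0^2 u'(x) v'(x) dx.
Thus ∫_0^2 u'(x) v'(x) dx = ∫_0^2 f(x) v(x) dx + [u'(x) v(x)]_0^2.
Choose V so that boundary terms are either known or forced to vanish.
u has inhomogeneous Neumann u'(0) = 0, u'(2) = -1. [u' v]_0^2 = (-1)·v(2) − (0)·v(0) = − v(2). Take V = H^1(0, 2); boundary term becomes part of RHS.
Weak formulation: find u (satisfying any essential BC) such that ∫_0^2 u'(x) v'(x) dx = ∫_0^2 f v dx − v(2) for all v ∈ V (Neumann data are natural BCs: they enter the RHS as boundary terms).
Substituting f(x) = cos(2*π*x) + 1/2, the right-hand side is ∫_0^2 (cos(2*π*x) + 1/2) v dx − v(2).
Compatibility check (pure Neumann): taking v ≡ 1 ∈ V gives 0 = ∫_0^2 f dx + (-1) − (0), i.e. ∫_0^2 f dx must equal u'(0) − u'(2) = 1. Indeed ∫_0^2 (cos(2*π*x) + 1/2) dx = 1, so the data are compatible. The solution is then unique only up to an additive constant (fix it e.g. by requiring ∫_0^2 u dx = 0).


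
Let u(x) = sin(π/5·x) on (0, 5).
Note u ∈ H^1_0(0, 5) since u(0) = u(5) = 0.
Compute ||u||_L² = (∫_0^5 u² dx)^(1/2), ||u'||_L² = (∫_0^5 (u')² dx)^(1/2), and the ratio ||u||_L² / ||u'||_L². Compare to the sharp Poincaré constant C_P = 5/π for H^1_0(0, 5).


||u||_L² / ||u'||_L² = 5/π = C_P.

u(x) = sin(π/5·x), so u'(x) = π*cos(π*x/5)/5.
Writing u(x) = A·sin(kπx/L) with A = 1 and k = 1, use ∫_0^L sin²(kπx/L) dx = L/2 and ∫_0^L cos²(kπx/L) dx = L/2.
u² = 1·sin²(π/5·x) and (u')² = π^2/25·cos²(π/5·x), and each of sin², cos² integrates to L/2 = 5/2 over (0, 5).
∫_0^5 u² dx = 5/2, so ||u||_L² = sqrt(10)/2.
∫_0^5 (u')² dx = π^2/10, so ||u'||_L² = sqrt(10)*π/10.
Ratio ||u||_L² / ||u'||_L² = 5/π.
Sharp Poincaré constant on H^1_0(0, 5) is C_P = L/π = 5/π, achieved by sin(π/5·x).
This is the k = 1 eigenfunction (up to amplitude), so the ratio equals the sharp Poincaré constant exactly.


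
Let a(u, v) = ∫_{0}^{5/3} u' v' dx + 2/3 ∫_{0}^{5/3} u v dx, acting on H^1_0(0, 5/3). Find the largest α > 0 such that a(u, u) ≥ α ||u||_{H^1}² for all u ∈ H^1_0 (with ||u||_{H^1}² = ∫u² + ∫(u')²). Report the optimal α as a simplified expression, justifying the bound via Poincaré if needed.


α = (50 + 27*π^2)/(3*(25 + 9*π^2))

Coercivity of a(·,·) on H^1_0(0, 5/3) means a(u, u) ≥ α ||u||_{H^1}² for every u ∈ H^1_0.
The interval has length L = 5/3, and Poincaré/coercivity depend only on L. Here a(u, u) = ∫(u')² + (2/3)·∫u².
Here 0 < c = 2/3 < 1. The condition a(u,u) ≥ α||u||_{H^1}² reads (1−α)∫(u')² ≥ (α−c)∫u². Any admissible α is ≤ 1 (rapidly oscillating u have ∫u²/∫(u')² → 0), and α = 1 would force 0 ≥ (1−c)∫u², impossible since c < 1; so 1−α > 0. By the sharp Poincaré inequality on H^1_0 of an interval of length L, ∫(u')² ≥ (π/L)²∫u² with equality for the first sine mode sin(π(x−x₀)/L) (x₀ the left endpoint), so the inequality holds for all u iff (1−α)(π/L)² ≥ α − c, i.e. α ≤ ((π/L)² + c)/((π/L)² + 1) = (1 + c(L/π)²)/(1 + (L/π)²). With (π/L)² = 9*π^2/25 and c = 2/3, the largest admissible constant is α = ((π/L)² + c)/((π/L)² + 1).
Simplifying, α = (50 + 27*π^2)/(3*(25 + 9*π^2)).


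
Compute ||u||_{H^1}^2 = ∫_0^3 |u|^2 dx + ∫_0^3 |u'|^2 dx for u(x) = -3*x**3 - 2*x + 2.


||u||_{H^1}^2 = 260283/35

The H^1 norm (squared) on an interval (0, L) is
  ||u||_{H^1}^2 = ∫_0^L u(x)^2 dx + ∫_0^L u'(x)^2 dx.
Compute u'(x) = -9*x**2 - 2.
Then u(x)^2 = 9*x**6 + 12*x**4 - 12*x**3 + 4*x**2 - 8*x + 4 and u'(x)^2 = 81*x**4 + 36*x**2 + 4.
Integrate each monomial from 0 to 3 using ∫_0^3 c·x^n dx = c·3^(n+1)/(n+1):
  ∫_0^3 u(x)^2 dx = ∫_0^3 (9*x^6 + 12*x^4 - 12*x^3 + 4*x^2 - 8*x + 4) dx. Term by term:
    ∫_0^3 9*x^6 dx = 19683/7;  ∫_0^3 12*x^4 dx = 2916/5;  ∫_0^3 -12*x^3 dx = -243;
    ∫_0^3 4*x^2 dx = 36;  ∫_0^3 -8*x dx = -36;  ∫_0^3 4 dx = 12.
  Sum: 19683/7 + 2916/5 − 243 + 36 − 36 + 12 = 110742/35.
  ∫_0^3 u'(x)^2 dx = ∫_0^3 (81*x^4 + 36*x^2 + 4) dx. Term by term:
    ∫_0^3 81*x^4 dx = 19683/5;  ∫_0^3 36*x^2 dx = 324;  ∫_0^3 4 dx = 12.
  Sum: 19683/5 + 324 + 12 = 21363/5.
Adding: ||u||_{H^1}^2 = 110742/35 + 21363/5 = 260283/35.


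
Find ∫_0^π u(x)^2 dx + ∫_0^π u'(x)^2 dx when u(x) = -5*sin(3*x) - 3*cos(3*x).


||u||_{H^1(0,π)}^2 = 170*π

u'(x) = 9*sin(3*x) - 15*cos(3*x).
Expand u² and (u')² and integrate term by term on (0, π), using: for integers n ≥ 1, ∫_0^π sin²(nx) dx = ∫_0^π cos²(nx) dx = π/2; for n ≠ n', ∫_0^π sin(nx)sin(n'x) dx = ∫_0^π cos(nx)cos(n'x) dx = 0; and by product-to-sum, ∫_0^π sin(nx)cos(n'x) dx = ½∫_0^π [sin((n+n')x) + sin((n−n')x)] dx, which is 0 when n+n' is even and 2n/(n²−n'²) when n+n' is odd (it need not vanish on (0, π)).
  u² squared terms: (-5)²·∫sin(3x)² dx = 25·π/2 = 25*π/2;  (-3)²·∫cos(3x)² dx = 9·π/2 = 9*π/2.
  u² cross terms: 2·(-5)·(-3)·∫sin(3x)·cos(3x) dx = 30·(0) = 0.
  So ∫_0^π u² dx = 25*π/2 + 9*π/2 + 0 = 17*π.
  (u')² squared terms: (-15)²·∫cos(3x)² dx = 225·π/2 = 225*π/2;  (9)²·∫sin(3x)² dx = 81·π/2 = 81*π/2.
  (u')² cross terms: 2·(-15)·(9)·∫cos(3x)·sin(3x) dx = -270·(0) = 0.
  So ∫_0^π (u')² dx = 225*π/2 + 81*π/2 + 0 = 153*π.
||u||_{H^1}^2 = (17*π) + (153*π) = 170*π.


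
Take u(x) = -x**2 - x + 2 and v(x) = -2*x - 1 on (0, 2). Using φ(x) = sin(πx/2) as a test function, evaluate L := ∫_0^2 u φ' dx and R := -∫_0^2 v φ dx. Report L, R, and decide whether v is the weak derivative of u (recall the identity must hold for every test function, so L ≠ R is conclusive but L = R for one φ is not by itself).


LHS = 12/π, RHS = 12/π. Yes, v = u' weakly.

u(x) = -x**2 - x + 2, classical derivative u'(x) = -2*x - 1.
φ(x) = sin(πx/2), so φ'(x) = π*cos(π*x/2)/2.
Note φ(0) = φ(2) = 0, so the boundary term u·φ vanishes.
LHS = ∫_0^2 u(x) φ'(x) dx = ∫_0^2 (-π*x^2*cos(π*x/2)/2 - π*x*cos(π*x/2)/2 + π*cos(π*x/2)) dx. Term by term:
  ∫_0^2 π*cos(π*x/2) dx = 0;  ∫_0^2 -π*x*cos(π*x/2)/2 dx = 4/π;  ∫_0^2 -π*x^2*cos(π*x/2)/2 dx = 8/π.
Sum: 0 + 4/π + 8/π = 12/π.
So LHS = 12/π.
∫_0^2 v(x) φ(x) dx = ∫_0^2 (-2*x*sin(π*x/2) - sin(π*x/2)) dx. Term by term:
  ∫_0^2 -sin(π*x/2) dx = -4/π;  ∫_0^2 -2*x*sin(π*x/2) dx = -8/π.
Sum: -4/π − 8/π = -12/π.
So RHS = -∫_0^2 v(x) φ(x) dx = 12/π.
LHS = RHS, so the identity holds for this test φ.
Moreover u is smooth here and v(x) = u'(x) = -2*x - 1 pointwise, so the identity holds for every test function. Hence v is the weak derivative of u.


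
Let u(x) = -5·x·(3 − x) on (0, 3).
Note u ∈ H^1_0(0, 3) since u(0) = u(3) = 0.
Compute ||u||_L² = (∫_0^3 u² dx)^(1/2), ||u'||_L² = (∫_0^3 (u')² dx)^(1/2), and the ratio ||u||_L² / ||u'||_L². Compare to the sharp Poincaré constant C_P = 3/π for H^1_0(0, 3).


||u||_L² / ||u'||_L² = 3*sqrt(10)/10 < C_P = 3/π.

u(x) = -5·x·(3 − x), so u'(x) = 10*x - 15.
u(x) = -5·x·(3 − x) vanishes at x = 0 and x = 3, so u ∈ H^1_0(0, 3). Differentiate via the product rule and integrate the resulting polynomials term by term.
  ∫_0^3 u² dx = ∫_0^3 (25*x^4 - 150*x^3 + 225*x^2) dx. Term by term:
    ∫_0^3 25*x^4 dx = 1215;  ∫_0^3 -150*x^3 dx = -6075/2;  ∫_0^3 225*x^2 dx = 2025.
  Sum: 1215 − 6075/2 + 2025 = 405/2.
  ∫_0^3 (u')² dx = ∫_0^3 (100*x^2 - 300*x + 225) dx. Term by term:
    ∫_0^3 100*x^2 dx = 900;  ∫_0^3 -300*x dx = -1350;  ∫_0^3 225 dx = 675.
  Sum: 900 − 1350 + 675 = 225.
∫_0^3 u² dx = 405/2, so ||u||_L² = 9*sqrt(10)/2.
∫_0^3 (u')² dx = 225, so ||u'||_L² = 15.
Ratio ||u||_L² / ||u'||_L² = 3*sqrt(10)/10.
Sharp Poincaré constant on H^1_0(0, 3) is C_P = L/π = 3/π, achieved by sin(π/3·x).
A polynomial bump cannot attain the sharp Poincaré constant (only the first sine eigenfunction does), so the ratio is strictly less than C_P, consistent with ||u||_L² ≤ C_P ||u'||_L².


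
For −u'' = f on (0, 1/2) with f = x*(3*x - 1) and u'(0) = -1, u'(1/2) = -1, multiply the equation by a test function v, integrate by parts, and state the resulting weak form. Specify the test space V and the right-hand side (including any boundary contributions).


V = H^1(0, 1/2) (v unrestricted at boundary; u is determined up to an additive constant); weak form: ∫_0^1/2 u'v' dx = ∫_0^1/2 (x*(3*x - 1)) v dx − v(1/2) + v(0) for all v ∈ V.

Multiply both sides by a test function v and integrate from 0 to 1/2:
  ∫_0^1/2 −u''(x) v(x) dx = ∫_0^1/2 f(x) v(x) dx.
Integrate the LHS by parts once:
  ∫_0^1/2 −u'' v dx = −[u'(x) v(x)]_0^1/2 + ∫_0^1/2 u'(x) v'(x) dx.
Thus ∫_0^1/2 u'(x) v'(x) dx = ∫_0^1/2 f(x) v(x) dx + [u'(x) v(x)]_0^1/2.
Choose V so that boundary terms are either known or forced to vanish.
u has inhomogeneous Neumann u'(0) = -1, u'(1/2) = -1. [u' v]_0^1/2 = (-1)·v(1/2) − (-1)·v(0) = − v(1/2) + v(0). Take V = H^1(0, 1/2); boundary term becomes part of RHS.
Weak formulation: find u (satisfying any essential BC) such that ∫_0^1/2 u'(x) v'(x) dx = ∫_0^1/2 f v dx − v(1/2) + v(0) for all v ∈ V (Neumann data are natural BCs: they enter the RHS as boundary terms).
Substituting f(x) = x*(3*x - 1), the right-hand side is ∫_0^1/2 (x*(3*x - 1)) v dx − v(1/2) + v(0).
Compatibility check (pure Neumann): taking v ≡ 1 ∈ V gives 0 = ∫_0^1/2 f dx + (-1) − (-1), i.e. ∫_0^1/2 f dx must equal u'(0) − u'(1/2) = 0. Indeed ∫_0^1/2 (x*(3*x - 1)) dx = 0, so the data are compatible. The solution is then unique only up to an additive constant (fix it e.g. by requiring ∫_0^1/2 u dx = 0).


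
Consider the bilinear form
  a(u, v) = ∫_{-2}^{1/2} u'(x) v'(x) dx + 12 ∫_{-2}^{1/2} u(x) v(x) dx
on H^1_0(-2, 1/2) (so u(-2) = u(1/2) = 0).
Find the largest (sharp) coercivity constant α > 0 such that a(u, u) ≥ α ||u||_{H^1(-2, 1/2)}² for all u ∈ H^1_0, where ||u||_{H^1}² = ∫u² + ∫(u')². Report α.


α = 1

Coercivity of a(·,·) on H^1_0(-2, 1/2) means a(u, u) ≥ α ||u||_{H^1}² for every u ∈ H^1_0.
The interval has length L = 5/2, and Poincaré/coercivity depend only on L. Here a(u, u) = ∫(u')² + (12)·∫u².
Here c = 12 ≥ 1, so a(u,u) = ∫(u')² + c∫u² ≥ ∫(u')² + ∫u² = ||u||_{H^1}², i.e. α = 1 works. No larger α is possible: a(u,u) ≥ α||u||_{H^1}² means (1−α)∫(u')² ≥ (α−c)∫u², and for the modes u_n = sin(nπ(x−x₀)/L) (x₀ the left endpoint) one has ∫u_n²/∫(u_n')² = (L/(nπ))² → 0, so a(u_n,u_n)/||u_n||_{H^1}² → 1. Hence the optimal constant is α = 1.
Therefore α = 1.


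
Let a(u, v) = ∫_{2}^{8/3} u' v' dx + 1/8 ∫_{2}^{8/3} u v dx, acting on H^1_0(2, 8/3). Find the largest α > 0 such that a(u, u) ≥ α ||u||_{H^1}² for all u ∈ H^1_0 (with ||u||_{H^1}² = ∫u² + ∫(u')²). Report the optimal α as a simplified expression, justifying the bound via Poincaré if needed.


α = (1 + 18*π^2)/(2*(4 + 9*π^2))

Coercivity of a(·,·) on H^1_0(2, 8/3) means a(u, u) ≥ α ||u||_{H^1}² for every u ∈ H^1_0.
The interval has length L = 2/3, and Poincaré/coercivity depend only on L. Here a(u, u) = ∫(u')² + (1/8)·∫u².
Here 0 < c = 1/8 < 1. The condition a(u,u) ≥ α||u||_{H^1}² reads (1−α)∫(u')² ≥ (α−c)∫u². Any admissible α is ≤ 1 (rapidly oscillating u have ∫u²/∫(u')² → 0), and α = 1 would force 0 ≥ (1−c)∫u², impossible since c < 1; so 1−α > 0. By the sharp Poincaré inequality on H^1_0 of an interval of length L, ∫(u')² ≥ (π/L)²∫u² with equality for the first sine mode sin(π(x−x₀)/L) (x₀ the left endpoint), so the inequality holds for all u iff (1−α)(π/L)² ≥ α − c, i.e. α ≤ ((π/L)² + c)/((π/L)² + 1) = (1 + c(L/π)²)/(1 + (L/π)²). With (π/L)² = 9*π^2/4 and c = 1/8, the largest admissible constant is α = ((π/L)² + c)/((π/L)² + 1).
Simplifying, α = (1 + 18*π^2)/(2*(4 + 9*π^2)).


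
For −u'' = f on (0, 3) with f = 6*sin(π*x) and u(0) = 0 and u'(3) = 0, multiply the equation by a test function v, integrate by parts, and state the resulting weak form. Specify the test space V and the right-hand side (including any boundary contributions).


V = {v ∈ H^1(0, 3) : v(0) = 0} (test functions vanish at x = 0 where u is specified); weak form: ∫_0^3 u'v' dx = ∫_0^3 (6*sin(π*x)) v dx for all v ∈ V.

Multiply both sides by a test function v and integrate from 0 to 3:
  ∫_0^3 −u''(x) v(x) dx = ∫_0^3 f(x) v(x) dx.
Integrate the LHS by parts once:
  ∫_0^3 −u'' v dx = −[u'(x) v(x)]_0^3 + ∫_0^3 u'(x) v'(x) dx.
Thus ∫_0^3 u'(x) v'(x) dx = ∫_0^3 f(x) v(x) dx + [u'(x) v(x)]_0^3.
Choose V so that boundary terms are either known or forced to vanish.
Mixed BC: u(0) = 0 (Dirichlet) and u'(3) = 0 (Neumann). Define V = {v ∈ H^1(0, 3) : v(0) = 0}. Then [u' v]_0^3 = u'(3)·v(3) − u'(0)·0 = 0.
Weak formulation: find u (satisfying any essential BC) such that ∫_0^3 u'(x) v'(x) dx = ∫_0^3 f v dx for all v ∈ V (Dirichlet at 0 absorbed into V; the Neumann datum at x = 3 is zero, so no boundary term remains).
Substituting f(x) = 6*sin(π*x), the right-hand side is ∫_0^3 (6*sin(π*x)) v dx.


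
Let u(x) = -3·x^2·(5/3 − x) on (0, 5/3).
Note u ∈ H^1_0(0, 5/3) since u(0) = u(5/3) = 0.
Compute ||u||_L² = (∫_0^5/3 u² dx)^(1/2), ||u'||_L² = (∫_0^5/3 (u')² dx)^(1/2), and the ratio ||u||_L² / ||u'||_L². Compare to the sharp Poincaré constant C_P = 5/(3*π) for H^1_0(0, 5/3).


||u||_L² / ||u'||_L² = 5*sqrt(14)/42 < C_P = 5/(3*π).

u(x) = -3·x^2·(5/3 − x), so u'(x) = x*(9*x - 10).
u(x) = -3·x^2·(5/3 − x) vanishes at x = 0 and x = 5/3, so u ∈ H^1_0(0, 5/3). Differentiate via the product rule and integrate the resulting polynomials term by term.
  ∫_0^5/3 u² dx = ∫_0^5/3 (9*x^6 - 30*x^5 + 25*x^4) dx. Term by term:
    ∫_0^5/3 9*x^6 dx = 78125/1701;  ∫_0^5/3 -30*x^5 dx = -78125/729;  ∫_0^5/3 25*x^4 dx = 15625/243.
  Sum: 78125/1701 − 78125/729 + 15625/243 = 15625/5103.
  ∫_0^5/3 (u')² dx = ∫_0^5/3 (81*x^4 - 180*x^3 + 100*x^2) dx. Term by term:
    ∫_0^5/3 81*x^4 dx = 625/3;  ∫_0^5/3 -180*x^3 dx = -3125/9;  ∫_0^5/3 100*x^2 dx = 12500/81.
  Sum: 625/3 − 3125/9 + 12500/81 = 1250/81.
∫_0^5/3 u² dx = 15625/5103, so ||u||_L² = 125*sqrt(7)/189.
∫_0^5/3 (u')² dx = 1250/81, so ||u'||_L² = 25*sqrt(2)/9.
Ratio ||u||_L² / ||u'||_L² = 5*sqrt(14)/42.
Sharp Poincaré constant on H^1_0(0, 5/3) is C_P = L/π = 5/(3*π), achieved by sin(3*π/5·x).
A polynomial bump cannot attain the sharp Poincaré constant (only the first sine eigenfunction does), so the ratio is strictly less than C_P, consistent with ||u||_L² ≤ C_P ||u'||_L².


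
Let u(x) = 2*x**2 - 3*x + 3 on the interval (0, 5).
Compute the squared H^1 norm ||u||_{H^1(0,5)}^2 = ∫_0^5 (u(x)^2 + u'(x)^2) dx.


||u||_{H^1}^2 = 5195/3

The H^1 norm (squared) on an interval (0, L) is
  ||u||_{H^1}^2 = ∫_0^L u(x)^2 dx + ∫_0^L u'(x)^2 dx.
Compute u'(x) = 4*x - 3.
Then u(x)^2 = 4*x**4 - 12*x**3 + 21*x**2 - 18*x + 9 and u'(x)^2 = 16*x**2 - 24*x + 9.
Integrate each monomial from 0 to 5 using ∫_0^5 c·x^n dx = c·5^(n+1)/(n+1):
  ∫_0^5 u(x)^2 dx = ∫_0^5 (4*x^4 - 12*x^3 + 21*x^2 - 18*x + 9) dx. Term by term:
    ∫_0^5 4*x^4 dx = 2500;  ∫_0^5 -12*x^3 dx = -1875;  ∫_0^5 21*x^2 dx = 875;
    ∫_0^5 -18*x dx = -225;  ∫_0^5 9 dx = 45.
  Sum: 2500 − 1875 + 875 − 225 + 45 = 1320.
  ∫_0^5 u'(x)^2 dx = ∫_0^5 (16*x^2 - 24*x + 9) dx. Term by term:
    ∫_0^5 16*x^2 dx = 2000/3;  ∫_0^5 -24*x dx = -300;  ∫_0^5 9 dx = 45.
  Sum: 2000/3 − 300 + 45 = 1235/3.
Adding: ||u||_{H^1}^2 = 1320 + 1235/3 = 5195/3.


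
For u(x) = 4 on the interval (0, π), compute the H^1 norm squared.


||u||_{H^1(0,π)}^2 = 16*π

u'(x) = 0.
Expand u² and (u')² and integrate term by term on (0, π), using: for integers n ≥ 1, ∫_0^π sin²(nx) dx = ∫_0^π cos²(nx) dx = π/2; for n ≠ n', ∫_0^π sin(nx)sin(n'x) dx = ∫_0^π cos(nx)cos(n'x) dx = 0; and by product-to-sum, ∫_0^π sin(nx)cos(n'x) dx = ½∫_0^π [sin((n+n')x) + sin((n−n')x)] dx, which is 0 when n+n' is even and 2n/(n²−n'²) when n+n' is odd (it need not vanish on (0, π)). For the constant mode: ∫_0^π 1 dx = π, ∫_0^π cos(nx) dx = 0, ∫_0^π sin(nx) dx = (1−(−1)^n)/n.
  u² squared terms: (4)²·∫1 dx = 16·π = 16*π.
  So ∫_0^π u² dx = 16*π.
  u' ≡ 0, so ∫_0^π (u')² dx = 0.
||u||_{H^1}^2 = (16*π) + (0) = 16*π.


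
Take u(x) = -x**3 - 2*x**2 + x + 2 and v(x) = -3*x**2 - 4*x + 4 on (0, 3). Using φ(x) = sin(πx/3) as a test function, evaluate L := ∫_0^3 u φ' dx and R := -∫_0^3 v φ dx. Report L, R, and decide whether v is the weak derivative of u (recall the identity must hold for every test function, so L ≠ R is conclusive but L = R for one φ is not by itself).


LHS = -324/π^3 + 111/π, RHS = -324/π^3 + 93/π. No, v is not the weak derivative of u.

u(x) = -x**3 - 2*x**2 + x + 2, classical derivative u'(x) = -3*x**2 - 4*x + 1.
φ(x) = sin(πx/3), so φ'(x) = π*cos(π*x/3)/3.
Note φ(0) = φ(3) = 0, so the boundary term u·φ vanishes.
LHS = ∫_0^3 u(x) φ'(x) dx = ∫_0^3 (-π*x^3*cos(π*x/3)/3 - 2*π*x^2*cos(π*x/3)/3 + π*x*cos(π*x/3)/3 + 2*π*cos(π*x/3)/3) dx. Term by term:
  ∫_0^3 2*π*cos(π*x/3)/3 dx = 0;  ∫_0^3 -2*π*x^2*cos(π*x/3)/3 dx = 36/π;  ∫_0^3 -π*x^3*cos(π*x/3)/3 dx = -324/π^3 + 81/π;
  ∫_0^3 π*x*cos(π*x/3)/3 dx = -6/π.
Sum: 0 + 36/π + -324/π^3 + 81/π − 6/π = -324/π^3 + 111/π.
So LHS = -324/π^3 + 111/π.
∫_0^3 v(x) φ(x) dx = ∫_0^3 (-3*x^2*sin(π*x/3) - 4*x*sin(π*x/3) + 4*sin(π*x/3)) dx. Term by term:
  ∫_0^3 4*sin(π*x/3) dx = 24/π;  ∫_0^3 -4*x*sin(π*x/3) dx = -36/π;  ∫_0^3 -3*x^2*sin(π*x/3) dx = -81/π + 324/π^3.
Sum: 24/π − 36/π + -81/π + 324/π^3 = -93/π + 324/π^3.
So RHS = -∫_0^3 v(x) φ(x) dx = -324/π^3 + 93/π.
LHS − RHS = 18/π ≠ 0, so the identity fails.
(For a valid weak derivative the identity must hold for EVERY test function, in particular this one. The failure shows v is NOT the weak derivative of u.)
Correct weak derivative would be u'(x) = -3*x**2 - 4*x + 1.


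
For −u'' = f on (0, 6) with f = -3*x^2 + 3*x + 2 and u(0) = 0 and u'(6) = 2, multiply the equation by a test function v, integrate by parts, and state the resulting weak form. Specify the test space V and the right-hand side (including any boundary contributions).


V = {v ∈ H^1(0, 6) : v(0) = 0} (test functions vanish at x = 0 where u is specified); weak form: ∫_0^6 u'v' dx = ∫_0^6 (-3*x^2 + 3*x + 2) v dx + 2·v(6) for all v ∈ V.

Multiply both sides by a test function v and integrate from 0 to 6:
  ∫_0^6 −u''(x) v(x) dx = ∫_0^6 f(x) v(x) dx.
Integrate the LHS by parts once:
  ∫_0^6 −u'' v dx = −[u'(x) v(x)]_0^6 + ∫_0^6 u'(x) v'(x) dx.
Thus ∫_0^6 u'(x) v'(x) dx = ∫_0^6 f(x) v(x) dx + [u'(x) v(x)]_0^6.
Choose V so that boundary terms are either known or forced to vanish.
Mixed BC: u(0) = 0 (Dirichlet) and u'(6) = 2 (Neumann). Define V = {v ∈ H^1(0, 6) : v(0) = 0}. Then [u' v]_0^6 = u'(6)·v(6) − u'(0)·0 = 2·v(6).
Weak formulation: find u (satisfying any essential BC) such that ∫_0^6 u'(x) v'(x) dx = ∫_0^6 f v dx + 2·v(6) for all v ∈ V (Dirichlet at 0 absorbed into V; Neumann datum at x = 6 contributes the boundary term).
Substituting f(x) = -3*x^2 + 3*x + 2, the right-hand side is ∫_0^6 (-3*x^2 + 3*x + 2) v dx + 2·v(6).


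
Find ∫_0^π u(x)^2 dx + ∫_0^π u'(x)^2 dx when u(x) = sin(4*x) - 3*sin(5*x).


||u||_{H^1(0,π)}^2 = 251*π/2

u'(x) = 4*cos(4*x) - 15*cos(5*x).
Expand u² and (u')² and integrate term by term on (0, π), using: for integers n ≥ 1, ∫_0^π sin²(nx) dx = ∫_0^π cos²(nx) dx = π/2; for n ≠ n', ∫_0^π sin(nx)sin(n'x) dx = ∫_0^π cos(nx)cos(n'x) dx = 0; and by product-to-sum, ∫_0^π sin(nx)cos(n'x) dx = ½∫_0^π [sin((n+n')x) + sin((n−n')x)] dx, which is 0 when n+n' is even and 2n/(n²−n'²) when n+n' is odd (it need not vanish on (0, π)).
  u² squared terms: (-3)²·∫sin(5x)² dx = 9·π/2 = 9*π/2;  (1)²·∫sin(4x)² dx = 1·π/2 = π/2.
  u² cross terms: 2·(-3)·(1)·∫sin(5x)·sin(4x) dx = -6·(0) = 0.
  So ∫_0^π u² dx = 9*π/2 + π/2 + 0 = 5*π.
  (u')² squared terms: (-15)²·∫cos(5x)² dx = 225·π/2 = 225*π/2;  (4)²·∫cos(4x)² dx = 16·π/2 = 8*π.
  (u')² cross terms: 2·(-15)·(4)·∫cos(5x)·cos(4x) dx = -120·(0) = 0.
  So ∫_0^π (u')² dx = 225*π/2 + 8*π + 0 = 241*π/2.
||u||_{H^1}^2 = (5*π) + (241*π/2) = 251*π/2.


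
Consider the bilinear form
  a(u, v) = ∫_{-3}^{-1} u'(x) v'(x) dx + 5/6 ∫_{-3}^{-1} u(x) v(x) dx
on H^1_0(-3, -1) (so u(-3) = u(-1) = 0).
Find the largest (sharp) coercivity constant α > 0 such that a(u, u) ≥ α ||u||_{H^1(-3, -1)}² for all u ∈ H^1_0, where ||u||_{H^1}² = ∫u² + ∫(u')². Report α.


α = (10/3 + π^2)/(4 + π^2)

Coercivity of a(·,·) on H^1_0(-3, -1) means a(u, u) ≥ α ||u||_{H^1}² for every u ∈ H^1_0.
The interval has length L = 2, and Poincaré/coercivity depend only on L. Here a(u, u) = ∫(u')² + (5/6)·∫u².
Here 0 < c = 5/6 < 1. The condition a(u,u) ≥ α||u||_{H^1}² reads (1−α)∫(u')² ≥ (α−c)∫u². Any admissible α is ≤ 1 (rapidly oscillating u have ∫u²/∫(u')² → 0), and α = 1 would force 0 ≥ (1−c)∫u², impossible since c < 1; so 1−α > 0. By the sharp Poincaré inequality on H^1_0 of an interval of length L, ∫(u')² ≥ (π/L)²∫u² with equality for the first sine mode sin(π(x−x₀)/L) (x₀ the left endpoint), so the inequality holds for all u iff (1−α)(π/L)² ≥ α − c, i.e. α ≤ ((π/L)² + c)/((π/L)² + 1) = (1 + c(L/π)²)/(1 + (L/π)²). With (π/L)² = π^2/4 and c = 5/6, the largest admissible constant is α = ((π/L)² + c)/((π/L)² + 1).
Simplifying, α = (10/3 + π^2)/(4 + π^2).


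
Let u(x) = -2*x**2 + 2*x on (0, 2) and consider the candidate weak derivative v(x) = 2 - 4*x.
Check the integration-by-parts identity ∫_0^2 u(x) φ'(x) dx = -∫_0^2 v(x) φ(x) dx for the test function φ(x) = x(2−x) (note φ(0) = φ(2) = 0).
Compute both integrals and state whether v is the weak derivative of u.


LHS = 8/3, RHS = 8/3. Yes, v = u' weakly.

u(x) = -2*x**2 + 2*x, classical derivative u'(x) = 2 - 4*x.
φ(x) = x(2−x), so φ'(x) = 2 - 2*x.
Note φ(0) = φ(2) = 0, so the boundary term u·φ vanishes.
LHS = ∫_0^2 u(x) φ'(x) dx = ∫_0^2 (4*x^3 - 8*x^2 + 4*x) dx. Term by term:
  ∫_0^2 4*x^3 dx = 16;  ∫_0^2 -8*x^2 dx = -64/3;  ∫_0^2 4*x dx = 8.
Sum: 16 − 64/3 + 8 = 8/3.
So LHS = 8/3.
∫_0^2 v(x) φ(x) dx = ∫_0^2 (4*x^3 - 10*x^2 + 4*x) dx. Term by term:
  ∫_0^2 4*x^3 dx = 16;  ∫_0^2 -10*x^2 dx = -80/3;  ∫_0^2 4*x dx = 8.
Sum: 16 − 80/3 + 8 = -8/3.
So RHS = -∫_0^2 v(x) φ(x) dx = 8/3.
LHS = RHS, so the identity holds for this test φ.
Moreover u is smooth here and v(x) = u'(x) = 2 - 4*x pointwise, so the identity holds for every test function. Hence v is the weak derivative of u.


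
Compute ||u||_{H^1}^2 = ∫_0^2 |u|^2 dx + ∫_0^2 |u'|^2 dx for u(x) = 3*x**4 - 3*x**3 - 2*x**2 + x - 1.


||u||_{H^1}^2 = 22368/35

The H^1 norm (squared) on an interval (0, L) is
  ||u||_{H^1}^2 = ∫_0^L u(x)^2 dx + ∫_0^L u'(x)^2 dx.
Compute u'(x) = 12*x**3 - 9*x**2 - 4*x + 1.
Then u(x)^2 = 9*x**8 - 18*x**7 - 3*x**6 + 18*x**5 - 8*x**4 + 2*x**3 + 5*x**2 - 2*x + 1 and u'(x)^2 = 144*x**6 - 216*x**5 - 15*x**4 + 96*x**3 - 2*x**2 - 8*x + 1.
Integrate each monomial from 0 to 2 using ∫_0^2 c·x^n dx = c·2^(n+1)/(n+1):
  ∫_0^2 u(x)^2 dx = ∫_0^2 (9*x^8 - 18*x^7 - 3*x^6 + 18*x^5 - 8*x^4 + 2*x^3 + 5*x^2 - 2*x + 1) dx. Term by term:
    ∫_0^2 9*x^8 dx = 512;  ∫_0^2 -18*x^7 dx = -576;  ∫_0^2 -3*x^6 dx = -384/7;
    ∫_0^2 18*x^5 dx = 192;  ∫_0^2 -8*x^4 dx = -256/5;  ∫_0^2 2*x^3 dx = 8;
    ∫_0^2 5*x^2 dx = 40/3;  ∫_0^2 -2*x dx = -4;  ∫_0^2 1 dx = 2.
  Sum: 512 − 576 − 384/7 + 192 − 256/5 + 8 + 40/3 − 4 + 2 = 4334/105.
  ∫_0^2 u'(x)^2 dx = ∫_0^2 (144*x^6 - 216*x^5 - 15*x^4 + 96*x^3 - 2*x^2 - 8*x + 1) dx. Term by term:
    ∫_0^2 144*x^6 dx = 18432/7;  ∫_0^2 -216*x^5 dx = -2304;  ∫_0^2 -15*x^4 dx = -96;
    ∫_0^2 96*x^3 dx = 384;  ∫_0^2 -2*x^2 dx = -16/3;  ∫_0^2 -8*x dx = -16;
    ∫_0^2 1 dx = 2.
  Sum: 18432/7 − 2304 − 96 + 384 − 16/3 − 16 + 2 = 12554/21.
Adding: ||u||_{H^1}^2 = 4334/105 + 12554/21 = 22368/35.


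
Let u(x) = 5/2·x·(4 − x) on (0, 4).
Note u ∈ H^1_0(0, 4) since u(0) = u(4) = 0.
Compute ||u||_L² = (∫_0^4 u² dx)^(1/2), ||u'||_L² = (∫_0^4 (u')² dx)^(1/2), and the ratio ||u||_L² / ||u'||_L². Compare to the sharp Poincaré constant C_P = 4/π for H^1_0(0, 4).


||u||_L² / ||u'||_L² = 2*sqrt(10)/5 < C_P = 4/π.

u(x) = 5/2·x·(4 − x), so u'(x) = 10 - 5*x.
u(x) = 5/2·x·(4 − x) vanishes at x = 0 and x = 4, so u ∈ H^1_0(0, 4). Differentiate via the product rule and integrate the resulting polynomials term by term.
  ∫_0^4 u² dx = ∫_0^4 (25*x^4/4 - 50*x^3 + 100*x^2) dx. Term by term:
    ∫_0^4 25*x^4/4 dx = 1280;  ∫_0^4 -50*x^3 dx = -3200;  ∫_0^4 100*x^2 dx = 6400/3.
  Sum: 1280 − 3200 + 6400/3 = 640/3.
  ∫_0^4 (u')² dx = ∫_0^4 (25*x^2 - 100*x + 100) dx. Term by term:
    ∫_0^4 25*x^2 dx = 1600/3;  ∫_0^4 -100*x dx = -800;  ∫_0^4 100 dx = 400.
  Sum: 1600/3 − 800 + 400 = 400/3.
∫_0^4 u² dx = 640/3, so ||u||_L² = 8*sqrt(30)/3.
∫_0^4 (u')² dx = 400/3, so ||u'||_L² = 20*sqrt(3)/3.
Ratio ||u||_L² / ||u'||_L² = 2*sqrt(10)/5.
Sharp Poincaré constant on H^1_0(0, 4) is C_P = L/π = 4/π, achieved by sin(π/4·x).
A polynomial bump cannot attain the sharp Poincaré constant (only the first sine eigenfunction does), so the ratio is strictly less than C_P, consistent with ||u||_L² ≤ C_P ||u'||_L².


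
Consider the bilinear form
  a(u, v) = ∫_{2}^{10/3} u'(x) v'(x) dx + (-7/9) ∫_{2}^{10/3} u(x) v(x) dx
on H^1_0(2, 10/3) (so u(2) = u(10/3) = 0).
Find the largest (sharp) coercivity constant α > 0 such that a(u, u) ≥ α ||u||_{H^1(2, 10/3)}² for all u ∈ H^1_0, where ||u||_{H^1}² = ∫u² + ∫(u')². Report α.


α = (-112 + 81*π^2)/(9*(16 + 9*π^2))

Coercivity of a(·,·) on H^1_0(2, 10/3) means a(u, u) ≥ α ||u||_{H^1}² for every u ∈ H^1_0.
The interval has length L = 4/3, and Poincaré/coercivity depend only on L. Here a(u, u) = ∫(u')² + (-7/9)·∫u².
Here c = -7/9 < 0 with |c| < (π/L)² = 9*π^2/16, so coercivity still holds. The condition a(u,u) ≥ α||u||_{H^1}² reads (1−α)∫(u')² ≥ (α−c)∫u². Any admissible α is ≤ 1 (rapidly oscillating u have ∫u²/∫(u')² → 0), and α = 1 would force 0 ≥ (1−c)∫u², impossible since c < 1; so 1−α > 0. By the sharp Poincaré inequality on H^1_0 of an interval of length L, ∫(u')² ≥ (π/L)²∫u² with equality for the first sine mode sin(π(x−x₀)/L) (x₀ the left endpoint), so the inequality holds for all u iff (1−α)(π/L)² ≥ α − c, i.e. α ≤ ((π/L)² + c)/((π/L)² + 1) = (1 + c(L/π)²)/(1 + (L/π)²). (Direct route, valid since c ≤ 0: Poincaré gives c∫u² ≥ c(L/π)²∫(u')², so a(u,u) ≥ (1 + c(L/π)²)∫(u')², while ||u||_{H^1}² ≤ (1 + (L/π)²)∫(u')²; dividing yields the same α.) With (π/L)² = 9*π^2/16 and c = -7/9, the largest admissible constant is α = ((π/L)² + c)/((π/L)² + 1).
Simplifying, α = (-112 + 81*π^2)/(9*(16 + 9*π^2)).


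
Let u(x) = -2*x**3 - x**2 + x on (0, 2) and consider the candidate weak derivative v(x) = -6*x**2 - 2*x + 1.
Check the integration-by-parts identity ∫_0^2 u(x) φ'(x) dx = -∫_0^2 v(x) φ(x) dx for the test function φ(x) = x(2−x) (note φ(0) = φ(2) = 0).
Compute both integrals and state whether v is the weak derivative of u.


LHS = 164/15, RHS = 164/15. Yes, v = u' weakly.

u(x) = -2*x**3 - x**2 + x, classical derivative u'(x) = -6*x**2 - 2*x + 1.
φ(x) = x(2−x), so φ'(x) = 2 - 2*x.
Note φ(0) = φ(2) = 0, so the boundary term u·φ vanishes.
LHS = ∫_0^2 u(x) φ'(x) dx = ∫_0^2 (4*x^4 - 2*x^3 - 4*x^2 + 2*x) dx. Term by term:
  ∫_0^2 4*x^4 dx = 128/5;  ∫_0^2 -2*x^3 dx = -8;  ∫_0^2 -4*x^2 dx = -32/3;
  ∫_0^2 2*x dx = 4.
Sum: 128/5 − 8 − 32/3 + 4 = 164/15.
So LHS = 164/15.
∫_0^2 v(x) φ(x) dx = ∫_0^2 (6*x^4 - 10*x^3 - 5*x^2 + 2*x) dx. Term by term:
  ∫_0^2 6*x^4 dx = 192/5;  ∫_0^2 -10*x^3 dx = -40;  ∫_0^2 -5*x^2 dx = -40/3;
  ∫_0^2 2*x dx = 4.
Sum: 192/5 − 40 − 40/3 + 4 = -164/15.
So RHS = -∫_0^2 v(x) φ(x) dx = 164/15.
LHS = RHS, so the identity holds for this test φ.
Moreover u is smooth here and v(x) = u'(x) = -6*x**2 - 2*x + 1 pointwise, so the identity holds for every test function. Hence v is the weak derivative of u.


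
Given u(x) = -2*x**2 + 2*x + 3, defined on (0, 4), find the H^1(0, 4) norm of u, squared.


||u||_{H^1}^2 = 7468/15

The H^1 norm (squared) on an interval (0, L) is
  ||u||_{H^1}^2 = ∫_0^L u(x)^2 dx + ∫_0^L u'(x)^2 dx.
Compute u'(x) = 2 - 4*x.
Then u(x)^2 = 4*x**4 - 8*x**3 - 8*x**2 + 12*x + 9 and u'(x)^2 = 16*x**2 - 16*x + 4.
Integrate each monomial from 0 to 4 using ∫_0^4 c·x^n dx = c·4^(n+1)/(n+1):
  ∫_0^4 u(x)^2 dx = ∫_0^4 (4*x^4 - 8*x^3 - 8*x^2 + 12*x + 9) dx. Term by term:
    ∫_0^4 4*x^4 dx = 4096/5;  ∫_0^4 -8*x^3 dx = -512;  ∫_0^4 -8*x^2 dx = -512/3;
    ∫_0^4 12*x dx = 96;  ∫_0^4 9 dx = 36.
  Sum: 4096/5 − 512 − 512/3 + 96 + 36 = 4028/15.
  ∫_0^4 u'(x)^2 dx = ∫_0^4 (16*x^2 - 16*x + 4) dx. Term by term:
    ∫_0^4 16*x^2 dx = 1024/3;  ∫_0^4 -16*x dx = -128;  ∫_0^4 4 dx = 16.
  Sum: 1024/3 − 128 + 16 = 688/3.
Adding: ||u||_{H^1}^2 = 4028/15 + 688/3 = 7468/15.


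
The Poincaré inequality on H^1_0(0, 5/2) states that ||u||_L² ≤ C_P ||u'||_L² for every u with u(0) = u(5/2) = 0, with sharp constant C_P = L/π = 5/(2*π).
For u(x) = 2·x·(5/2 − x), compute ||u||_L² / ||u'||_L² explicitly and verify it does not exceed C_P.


||u||_L² / ||u'||_L² = sqrt(10)/4 < C_P = 5/(2*π).

u(x) = 2·x·(5/2 − x), so u'(x) = 5 - 4*x.
u(x) = 2·x·(5/2 − x) vanishes at x = 0 and x = 5/2, so u ∈ H^1_0(0, 5/2). Differentiate via the product rule and integrate the resulting polynomials term by term.
  ∫_0^5/2 u² dx = ∫_0^5/2 (4*x^4 - 20*x^3 + 25*x^2) dx. Term by term:
    ∫_0^5/2 4*x^4 dx = 625/8;  ∫_0^5/2 -20*x^3 dx = -3125/16;  ∫_0^5/2 25*x^2 dx = 3125/24.
  Sum: 625/8 − 3125/16 + 3125/24 = 625/48.
  ∫_0^5/2 (u')² dx = ∫_0^5/2 (16*x^2 - 40*x + 25) dx. Term by term:
    ∫_0^5/2 16*x^2 dx = 250/3;  ∫_0^5/2 -40*x dx = -125;  ∫_0^5/2 25 dx = 125/2.
  Sum: 250/3 − 125 + 125/2 = 125/6.
∫_0^5/2 u² dx = 625/48, so ||u||_L² = 25*sqrt(3)/12.
∫_0^5/2 (u')² dx = 125/6, so ||u'||_L² = 5*sqrt(30)/6.
Ratio ||u||_L² / ||u'||_L² = sqrt(10)/4.
Sharp Poincaré constant on H^1_0(0, 5/2) is C_P = L/π = 5/(2*π), achieved by sin(2*π/5·x).
A polynomial bump cannot attain the sharp Poincaré constant (only the first sine eigenfunction does), so the ratio is strictly less than C_P, consistent with ||u||_L² ≤ C_P ||u'||_L².


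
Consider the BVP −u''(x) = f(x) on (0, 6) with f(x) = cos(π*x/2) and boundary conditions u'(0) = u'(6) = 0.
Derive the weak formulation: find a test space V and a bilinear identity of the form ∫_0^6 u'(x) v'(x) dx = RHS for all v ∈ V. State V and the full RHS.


V = H^1(0, 6) (no boundary constraint on v; u is determined up to an additive constant); weak form: ∫_0^6 u'v' dx = ∫_0^6 (cos(π*x/2)) v dx for all v ∈ V.

Multiply both sides by a test function v and integrate from 0 to 6:
  ∫_0^6 −u''(x) v(x) dx = ∫_0^6 f(x) v(x) dx.
Integrate the LHS by parts once:
  ∫_0^6 −u'' v dx = −[u'(x) v(x)]_0^6 + ∫_0^6 u'(x) v'(x) dx.
Thus ∫_0^6 u'(x) v'(x) dx = ∫_0^6 f(x) v(x) dx + [u'(x) v(x)]_0^6.
Choose V so that boundary terms are either known or forced to vanish.
u has homogeneous Neumann: u'(0) = u'(6) = 0. So [u' v]_0^6 = 0·v(6) − 0·v(0) = 0 for any v; take V = H^1(0, 6).
Weak formulation: find u (satisfying any essential BC) such that ∫_0^6 u'(x) v'(x) dx = ∫_0^6 f v dx for all v ∈ V (homogeneous Neumann, so boundary terms vanish).
Substituting f(x) = cos(π*x/2), the right-hand side is ∫_0^6 (cos(π*x/2)) v dx.
Compatibility check (pure Neumann): taking v ≡ 1 ∈ V gives 0 = ∫_0^6 f dx + (0) − (0), i.e. ∫_0^6 f dx must equal u'(0) − u'(6) = 0. Indeed ∫_0^6 (cos(π*x/2)) dx = 0, so the data are compatible. The solution is then unique only up to an additive constant (fix it e.g. by requiring ∫_0^6 u dx = 0).
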